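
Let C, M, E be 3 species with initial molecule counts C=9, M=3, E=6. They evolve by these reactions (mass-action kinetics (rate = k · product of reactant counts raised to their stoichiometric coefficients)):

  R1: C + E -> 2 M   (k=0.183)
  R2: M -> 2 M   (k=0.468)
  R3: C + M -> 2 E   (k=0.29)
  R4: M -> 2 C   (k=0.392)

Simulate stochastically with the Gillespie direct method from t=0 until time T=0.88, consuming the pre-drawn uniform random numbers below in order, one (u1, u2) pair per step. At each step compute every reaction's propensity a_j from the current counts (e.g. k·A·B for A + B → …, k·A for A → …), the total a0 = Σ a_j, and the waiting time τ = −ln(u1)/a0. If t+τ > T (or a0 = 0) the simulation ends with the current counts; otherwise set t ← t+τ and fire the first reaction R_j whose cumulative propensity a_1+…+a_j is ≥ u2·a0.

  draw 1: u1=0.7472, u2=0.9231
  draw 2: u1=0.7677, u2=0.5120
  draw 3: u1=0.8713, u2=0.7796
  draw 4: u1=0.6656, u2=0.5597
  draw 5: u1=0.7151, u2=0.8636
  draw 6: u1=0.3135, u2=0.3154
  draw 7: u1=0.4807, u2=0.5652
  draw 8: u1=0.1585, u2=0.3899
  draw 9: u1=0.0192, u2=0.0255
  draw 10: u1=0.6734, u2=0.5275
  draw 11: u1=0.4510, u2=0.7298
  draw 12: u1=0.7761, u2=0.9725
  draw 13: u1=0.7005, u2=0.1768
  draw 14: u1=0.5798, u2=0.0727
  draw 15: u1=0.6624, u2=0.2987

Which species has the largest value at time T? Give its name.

t=0.000: C=9 M=3 E=6
Draw 1: a1=9.882, a2=1.404, a3=7.830, a4=1.176, a0=20.292; τ=−ln(0.7472)/20.292=0.014 → t=0.014; u2·a0=0.9231·20.292=18.732; a1+a2=11.286 < 18.732 ≤ a1+…+a3=19.116 → R3 fires; C=8 M=2 E=8
Draw 2: a1=11.712, a2=0.936, a3=4.640, a4=0.784, a0=18.072; τ=−ln(0.7677)/18.072=0.015 → t=0.029; u2·a0=0.5120·18.072=9.253 ≤ a1=11.712 → R1 fires; C=7 M=4 E=7
Draw 3: a1=8.967, a2=1.872, a3=8.120, a4=1.568, a0=20.527; τ=−ln(0.8713)/20.527=0.007 → t=0.036; u2·a0=0.7796·20.527=16.003; a1+a2=10.839 < 16.003 ≤ a1+…+a3=18.959 → R3 fires; C=6 M=3 E=9
Draw 4: a1=9.882, a2=1.404, a3=5.220, a4=1.176, a0=17.682; τ=−ln(0.6656)/17.682=0.023 → t=0.059; u2·a0=0.5597·17.682=9.897; a1=9.882 < 9.897 ≤ a1+a2=11.286 → R2 fires; C=6 M=4 E=9
Draw 5: a1=9.882, a2=1.872, a3=6.960, a4=1.568, a0=20.282; τ=−ln(0.7151)/20.282=0.017 → t=0.075; u2·a0=0.8636·20.282=17.516; a1+a2=11.754 < 17.516 ≤ a1+…+a3=18.714 → R3 fires; C=5 M=3 E=11
Draw 6: a1=10.065, a2=1.404, a3=4.350, a4=1.176, a0=16.995; τ=−ln(0.3135)/16.995=0.068 → t=0.144; u2·a0=0.3154·16.995=5.360 ≤ a1=10.065 → R1 fires; C=4 M=5 E=10
Draw 7: a1=7.320, a2=2.340, a3=5.800, a4=1.960, a0=17.420; τ=−ln(0.4807)/17.420=0.042 → t=0.186; u2·a0=0.5652·17.420=9.846; a1+a2=9.660 < 9.846 ≤ a1+…+a3=15.460 → R3 fires; C=3 M=4 E=12
Draw 8: a1=6.588, a2=1.872, a3=3.480, a4=1.568, a0=13.508; τ=−ln(0.1585)/13.508=0.136 → t=0.322; u2·a0=0.3899·13.508=5.267 ≤ a1=6.588 → R1 fires; C=2 M=6 E=11
Draw 9: a1=4.026, a2=2.808, a3=3.480, a4=2.352, a0=12.666; τ=−ln(0.0192)/12.666=0.312 → t=0.634; u2·a0=0.0255·12.666=0.323 ≤ a1=4.026 → R1 fires; C=1 M=8 E=10
Draw 10: a1=1.830, a2=3.744, a3=2.320, a4=3.136, a0=11.030; τ=−ln(0.6734)/11.030=0.036 → t=0.670; u2·a0=0.5275·11.030=5.818; a1+a2=5.574 < 5.818 ≤ a1+…+a3=7.894 → R3 fires; C=0 M=7 E=12
Draw 11: a1=0.000, a2=3.276, a3=0.000, a4=2.744, a0=6.020; τ=−ln(0.4510)/6.020=0.132 → t=0.802; u2·a0=0.7298·6.020=4.393; a1+…+a3=3.276 < 4.393 ≤ a1+…+a4=6.020 → R4 fires; C=2 M=6 E=12
Draw 12: a1=4.392, a2=2.808, a3=3.480, a4=2.352, a0=13.032; τ=−ln(0.7761)/13.032=0.019 → t=0.822; u2·a0=0.9725·13.032=12.674; a1+…+a3=10.680 < 12.674 ≤ a1+…+a4=13.032 → R4 fires; C=4 M=5 E=12
Draw 13: a1=8.784, a2=2.340, a3=5.800, a4=1.960, a0=18.884; τ=−ln(0.7005)/18.884=0.019 → t=0.840; u2·a0=0.1768·18.884=3.339 ≤ a1=8.784 → R1 fires; C=3 M=7 E=11
Draw 14: a1=6.039, a2=3.276, a3=6.090, a4=2.744, a0=18.149; τ=−ln(0.5798)/18.149=0.030 → t=0.870; u2·a0=0.0727·18.149=1.319 ≤ a1=6.039 → R1 fires; C=2 M=9 E=10
Draw 15: a1=3.660, a2=4.212, a3=5.220, a4=3.528, a0=16.620; τ=−ln(0.6624)/16.620=0.025 → t=0.895 > T=0.88: stop.
At T=0.88: C=2 M=9 E=10; the largest is E.

Dominant species at T: E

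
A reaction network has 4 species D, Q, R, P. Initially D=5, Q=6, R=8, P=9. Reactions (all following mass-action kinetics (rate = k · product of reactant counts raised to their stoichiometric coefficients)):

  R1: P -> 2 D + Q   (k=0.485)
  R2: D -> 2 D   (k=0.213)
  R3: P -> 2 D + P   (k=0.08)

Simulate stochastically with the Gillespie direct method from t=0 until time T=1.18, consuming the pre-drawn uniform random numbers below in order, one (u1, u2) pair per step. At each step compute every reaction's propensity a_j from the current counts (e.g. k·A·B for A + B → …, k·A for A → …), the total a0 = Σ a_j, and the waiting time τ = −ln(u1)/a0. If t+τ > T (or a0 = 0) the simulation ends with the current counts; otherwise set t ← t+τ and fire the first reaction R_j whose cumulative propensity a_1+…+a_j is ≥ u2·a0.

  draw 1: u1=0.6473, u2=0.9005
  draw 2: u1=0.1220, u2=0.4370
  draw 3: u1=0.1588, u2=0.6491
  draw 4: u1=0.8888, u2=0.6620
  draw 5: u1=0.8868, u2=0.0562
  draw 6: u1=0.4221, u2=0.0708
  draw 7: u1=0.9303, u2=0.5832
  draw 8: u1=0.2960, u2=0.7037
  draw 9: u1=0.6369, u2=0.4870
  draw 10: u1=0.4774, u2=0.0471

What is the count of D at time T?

t=0.000: D=5 Q=6 R=8 P=9
Draw 1: a1=4.365, a2=1.065, a3=0.720, a0=6.150; τ=−ln(0.6473)/6.150=0.071 → t=0.071; u2·a0=0.9005·6.150=5.538; a1+a2=5.430 < 5.538 ≤ a1+…+a3=6.150 → R3 fires; D=7 Q=6 R=8 P=9
Draw 2: a1=4.365, a2=1.491, a3=0.720, a0=6.576; τ=−ln(0.1220)/6.576=0.320 → t=0.391; u2·a0=0.4370·6.576=2.874 ≤ a1=4.365 → R1 fires; D=9 Q=7 R=8 P=8
Draw 3: a1=3.880, a2=1.917, a3=0.640, a0=6.437; τ=−ln(0.1588)/6.437=0.286 → t=0.676; u2·a0=0.6491·6.437=4.178; a1=3.880 < 4.178 ≤ a1+a2=5.797 → R2 fires; D=10 Q=7 R=8 P=8
Draw 4: a1=3.880, a2=2.130, a3=0.640, a0=6.650; τ=−ln(0.8888)/6.650=0.018 → t=0.694; u2·a0=0.6620·6.650=4.402; a1=3.880 < 4.402 ≤ a1+a2=6.010 → R2 fires; D=11 Q=7 R=8 P=8
Draw 5: a1=3.880, a2=2.343, a3=0.640, a0=6.863; τ=−ln(0.8868)/6.863=0.018 → t=0.712; u2·a0=0.0562·6.863=0.386 ≤ a1=3.880 → R1 fires; D=13 Q=8 R=8 P=7
Draw 6: a1=3.395, a2=2.769, a3=0.560, a0=6.724; τ=−ln(0.4221)/6.724=0.128 → t=0.840; u2·a0=0.0708·6.724=0.476 ≤ a1=3.395 → R1 fires; D=15 Q=9 R=8 P=6
Draw 7: a1=2.910, a2=3.195, a3=0.480, a0=6.585; τ=−ln(0.9303)/6.585=0.011 → t=0.851; u2·a0=0.5832·6.585=3.840; a1=2.910 < 3.840 ≤ a1+a2=6.105 → R2 fires; D=16 Q=9 R=8 P=6
Draw 8: a1=2.910, a2=3.408, a3=0.480, a0=6.798; τ=−ln(0.2960)/6.798=0.179 → t=1.030; u2·a0=0.7037·6.798=4.784; a1=2.910 < 4.784 ≤ a1+a2=6.318 → R2 fires; D=17 Q=9 R=8 P=6
Draw 9: a1=2.910, a2=3.621, a3=0.480, a0=7.011; τ=−ln(0.6369)/7.011=0.064 → t=1.094; u2·a0=0.4870·7.011=3.414; a1=2.910 < 3.414 ≤ a1+a2=6.531 → R2 fires; D=18 Q=9 R=8 P=6
Draw 10: a1=2.910, a2=3.834, a3=0.480, a0=7.224; τ=−ln(0.4774)/7.224=0.102 → t=1.197 > T=1.18: stop.
Read off D at T=1.18: 18

D at T = 18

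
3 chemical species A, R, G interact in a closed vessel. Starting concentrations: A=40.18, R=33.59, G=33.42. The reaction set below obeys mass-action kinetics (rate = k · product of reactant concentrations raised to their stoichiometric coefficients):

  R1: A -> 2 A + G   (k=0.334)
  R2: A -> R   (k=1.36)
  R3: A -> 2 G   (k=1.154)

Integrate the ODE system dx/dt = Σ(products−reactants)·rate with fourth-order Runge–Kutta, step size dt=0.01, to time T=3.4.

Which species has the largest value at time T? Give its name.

Dominant species at T: G

RK4 with dt=0.01: 340 steps to T=3.4. Trajectory (selected grid times):
t=0.00: A=40.18 R=33.59 G=33.42
t=0.38: A=17.55 R=47.71 G=60.85
t=0.76: A=7.66 R=53.88 G=72.83
t=1.13: A=3.42 R=56.52 G=77.97
t=1.51: A=1.49 R=57.72 G=80.30
t=1.89: A=0.65 R=58.25 G=81.32
t=2.27: A=0.29 R=58.48 G=81.77
t=2.64: A=0.13 R=58.58 G=81.96
t=3.02: A=0.06 R=58.62 G=82.05
t=3.40: A=0.02 R=58.64 G=82.09
At T=3.4: A=0.02 R=58.64 G=82.09; the largest is G.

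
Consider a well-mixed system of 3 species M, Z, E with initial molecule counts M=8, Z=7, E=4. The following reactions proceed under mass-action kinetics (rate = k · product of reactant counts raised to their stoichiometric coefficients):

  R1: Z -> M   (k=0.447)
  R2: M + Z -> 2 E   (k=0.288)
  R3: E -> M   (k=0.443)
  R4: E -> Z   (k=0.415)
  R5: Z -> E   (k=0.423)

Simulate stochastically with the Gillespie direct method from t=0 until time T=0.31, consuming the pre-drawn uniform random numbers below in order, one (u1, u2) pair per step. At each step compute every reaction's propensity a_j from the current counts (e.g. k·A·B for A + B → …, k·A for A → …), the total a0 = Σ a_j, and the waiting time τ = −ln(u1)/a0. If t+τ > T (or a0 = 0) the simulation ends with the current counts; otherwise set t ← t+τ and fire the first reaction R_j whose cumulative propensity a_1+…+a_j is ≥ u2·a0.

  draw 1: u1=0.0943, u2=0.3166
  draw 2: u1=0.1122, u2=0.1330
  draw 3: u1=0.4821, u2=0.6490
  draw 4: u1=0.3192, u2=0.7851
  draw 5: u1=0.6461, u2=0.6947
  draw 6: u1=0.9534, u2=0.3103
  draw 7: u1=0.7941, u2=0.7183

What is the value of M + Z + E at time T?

Value at T = 19

Check how each reaction changes W = M + Z + E (weight of products minus weight of reactants):
R1: Z -> M: (1·1) − (1·1) = 1 − 1 = 0
R2: M + Z -> 2 E: (1·2) − (1·1 + 1·1) = 2 − 2 = 0
R3: E -> M: (1·1) − (1·1) = 1 − 1 = 0
R4: E -> Z: (1·1) − (1·1) = 1 − 1 = 0
R5: Z -> E: (1·1) − (1·1) = 1 − 1 = 0
Every reaction leaves W unchanged, so W is conserved and no simulation is needed: W(T) = W(0) = 8 + 7 + 4 = 19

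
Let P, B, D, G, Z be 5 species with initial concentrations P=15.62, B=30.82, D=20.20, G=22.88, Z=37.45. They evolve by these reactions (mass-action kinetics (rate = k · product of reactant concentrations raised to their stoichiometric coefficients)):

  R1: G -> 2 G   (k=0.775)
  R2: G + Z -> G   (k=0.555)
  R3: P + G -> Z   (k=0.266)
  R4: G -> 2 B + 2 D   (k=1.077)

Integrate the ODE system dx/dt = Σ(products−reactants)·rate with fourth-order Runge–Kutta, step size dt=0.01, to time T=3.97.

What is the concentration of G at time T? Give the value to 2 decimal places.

G at T = 1.70

RK4 with dt=0.01: 397 steps to T=3.97. Trajectory (selected grid times):
t=0.00: P=15.62 B=30.82 D=20.20 G=22.88 Z=37.45
t=0.44: P=3.31 B=43.39 D=32.77 G=8.80 Z=3.95
t=0.88: P=1.43 B=50.19 D=39.57 G=5.97 Z=1.47
t=1.32: P=0.77 B=55.15 D=44.53 G=4.62 Z=0.76
t=1.76: P=0.48 B=59.10 D=48.48 G=3.77 Z=0.45
t=2.21: P=0.31 B=62.44 D=51.82 G=3.14 Z=0.30
t=2.65: P=0.22 B=65.18 D=54.56 G=2.67 Z=0.21
t=3.09: P=0.17 B=67.52 D=56.90 G=2.28 Z=0.16
t=3.53: P=0.13 B=69.53 D=58.91 G=1.96 Z=0.12
t=3.97: P=0.11 B=71.26 D=60.64 G=1.70 Z=0.10
Read off G at T=3.97: 1.70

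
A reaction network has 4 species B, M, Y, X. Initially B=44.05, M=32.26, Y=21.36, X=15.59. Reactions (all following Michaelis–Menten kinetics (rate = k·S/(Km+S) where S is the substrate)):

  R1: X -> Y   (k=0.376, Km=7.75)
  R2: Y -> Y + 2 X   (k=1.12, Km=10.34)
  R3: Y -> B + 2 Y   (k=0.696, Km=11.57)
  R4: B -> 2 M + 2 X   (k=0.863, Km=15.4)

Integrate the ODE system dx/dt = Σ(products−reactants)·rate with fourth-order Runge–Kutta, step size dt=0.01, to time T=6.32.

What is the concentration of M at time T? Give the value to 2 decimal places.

RK4 with dt=0.01: 632 steps to T=6.32. Trajectory (selected grid times):
t=0.00: B=44.05 M=32.26 Y=21.36 X=15.59
t=0.70: B=43.92 M=33.15 Y=21.86 X=17.37
t=1.40: B=43.79 M=34.05 Y=22.36 X=19.14
t=2.11: B=43.67 M=34.96 Y=22.88 X=20.95
t=2.81: B=43.54 M=35.85 Y=23.40 X=22.73
t=3.51: B=43.43 M=36.74 Y=23.92 X=24.52
t=4.21: B=43.31 M=37.63 Y=24.46 X=26.31
t=4.92: B=43.19 M=38.54 Y=25.00 X=28.12
t=5.62: B=43.08 M=39.43 Y=25.54 X=29.92
t=6.32: B=42.97 M=40.32 Y=26.09 X=31.72
Read off M at T=6.32: 40.32

M at T = 40.32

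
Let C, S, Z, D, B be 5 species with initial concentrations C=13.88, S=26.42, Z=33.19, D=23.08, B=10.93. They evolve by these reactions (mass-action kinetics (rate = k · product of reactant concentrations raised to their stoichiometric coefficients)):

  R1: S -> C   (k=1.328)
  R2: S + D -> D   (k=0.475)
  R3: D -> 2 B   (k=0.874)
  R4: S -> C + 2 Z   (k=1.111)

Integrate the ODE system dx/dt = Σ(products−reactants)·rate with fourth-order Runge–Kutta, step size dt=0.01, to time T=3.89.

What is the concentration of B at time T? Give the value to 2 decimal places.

B at T = 55.55

RK4 with dt=0.01: 389 steps to T=3.89. Trajectory (selected grid times):
t=0.00: C=13.88 S=26.42 Z=33.19 D=23.08 B=10.93
t=0.43: C=18.92 S=0.18 Z=37.79 D=15.85 B=25.39
t=0.86: C=18.97 S=0.00 Z=37.83 D=10.88 B=35.32
t=1.30: C=18.97 S=0.00 Z=37.83 D=7.41 B=42.27
t=1.73: C=18.97 S=0.00 Z=37.83 D=5.09 B=46.91
t=2.16: C=18.97 S=0.00 Z=37.83 D=3.49 B=50.10
t=2.59: C=18.97 S=0.00 Z=37.83 D=2.40 B=52.29
t=3.03: C=18.97 S=0.00 Z=37.83 D=1.63 B=53.82
t=3.46: C=18.97 S=0.00 Z=37.83 D=1.12 B=54.85
t=3.89: C=18.97 S=0.00 Z=37.83 D=0.77 B=55.55
Read off B at T=3.89: 55.55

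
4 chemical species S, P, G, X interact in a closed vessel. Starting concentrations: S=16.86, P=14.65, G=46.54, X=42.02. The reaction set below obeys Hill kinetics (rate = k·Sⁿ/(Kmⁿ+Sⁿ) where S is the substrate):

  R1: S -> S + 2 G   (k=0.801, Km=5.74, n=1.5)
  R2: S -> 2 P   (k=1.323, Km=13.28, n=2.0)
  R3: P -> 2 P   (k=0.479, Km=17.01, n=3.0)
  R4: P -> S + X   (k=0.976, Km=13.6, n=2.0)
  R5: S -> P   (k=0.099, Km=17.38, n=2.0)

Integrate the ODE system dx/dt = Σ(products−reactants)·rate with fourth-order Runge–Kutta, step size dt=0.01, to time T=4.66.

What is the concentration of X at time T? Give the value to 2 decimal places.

RK4 with dt=0.01: 466 steps to T=4.66. Trajectory (selected grid times):
t=0.00: S=16.86 P=14.65 G=46.54 X=42.02
t=0.52: S=16.69 P=15.34 G=47.23 X=42.30
t=1.04: S=16.54 P=16.03 G=47.93 X=42.59
t=1.55: S=16.40 P=16.69 G=48.60 X=42.88
t=2.07: S=16.27 P=17.36 G=49.29 X=43.19
t=2.59: S=16.15 P=18.02 G=49.98 X=43.51
t=3.11: S=16.05 P=18.67 G=50.67 X=43.84
t=3.62: S=15.95 P=19.31 G=51.34 X=44.17
t=4.14: S=15.87 P=19.95 G=52.03 X=44.51
t=4.66: S=15.79 P=20.59 G=52.71 X=44.86
Read off X at T=4.66: 44.86

X at T = 44.86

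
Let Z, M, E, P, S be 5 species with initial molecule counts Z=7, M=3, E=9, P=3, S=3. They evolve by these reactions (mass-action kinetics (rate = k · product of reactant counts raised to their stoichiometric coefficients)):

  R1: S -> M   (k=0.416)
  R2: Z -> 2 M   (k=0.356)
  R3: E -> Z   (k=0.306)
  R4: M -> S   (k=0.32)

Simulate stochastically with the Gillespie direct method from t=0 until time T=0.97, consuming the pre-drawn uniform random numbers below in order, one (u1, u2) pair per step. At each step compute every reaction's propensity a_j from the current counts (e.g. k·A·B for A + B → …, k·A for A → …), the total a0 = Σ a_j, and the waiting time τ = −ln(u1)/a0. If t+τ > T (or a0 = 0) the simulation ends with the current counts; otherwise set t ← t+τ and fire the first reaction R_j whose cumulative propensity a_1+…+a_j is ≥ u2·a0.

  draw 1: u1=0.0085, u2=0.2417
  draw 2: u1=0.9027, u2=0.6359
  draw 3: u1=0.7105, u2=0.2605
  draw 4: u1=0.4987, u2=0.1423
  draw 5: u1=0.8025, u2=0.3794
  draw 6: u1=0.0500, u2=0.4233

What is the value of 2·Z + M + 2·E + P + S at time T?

Value at T = 41

Check how each reaction changes W = 2·Z + M + 2·E + P + S (weight of products minus weight of reactants):
R1: S -> M: (1·1) − (1·1) = 1 − 1 = 0
R2: Z -> 2 M: (1·2) − (2·1) = 2 − 2 = 0
R3: E -> Z: (2·1) − (2·1) = 2 − 2 = 0
R4: M -> S: (1·1) − (1·1) = 1 − 1 = 0
Every reaction leaves W unchanged, so W is conserved and no simulation is needed: W(T) = W(0) = 2·7 + 3 + 2·9 + 3 + 3 = 41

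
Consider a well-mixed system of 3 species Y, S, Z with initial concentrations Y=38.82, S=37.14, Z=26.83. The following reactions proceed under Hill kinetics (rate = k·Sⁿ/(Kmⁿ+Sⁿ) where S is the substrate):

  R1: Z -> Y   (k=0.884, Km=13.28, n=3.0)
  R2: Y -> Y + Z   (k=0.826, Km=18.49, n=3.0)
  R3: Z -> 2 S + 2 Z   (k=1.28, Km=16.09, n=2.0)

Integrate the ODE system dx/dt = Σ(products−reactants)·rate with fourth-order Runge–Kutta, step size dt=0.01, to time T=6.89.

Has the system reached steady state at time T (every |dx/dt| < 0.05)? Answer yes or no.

Steady state at T: no

RK4 with dt=0.01: 689 steps to T=6.89. Trajectory (selected grid times):
t=0.00: Y=38.82 S=37.14 Z=26.83
t=0.77: Y=39.43 S=38.60 Z=27.53
t=1.53: Y=40.04 S=40.06 Z=28.22
t=2.30: Y=40.65 S=41.56 Z=28.93
t=3.06: Y=41.27 S=43.05 Z=29.64
t=3.83: Y=41.90 S=44.58 Z=30.36
t=4.59: Y=42.52 S=46.11 Z=31.08
t=5.36: Y=43.15 S=47.67 Z=31.82
t=6.12: Y=43.78 S=49.23 Z=32.55
t=6.89: Y=44.42 S=50.82 Z=33.30
Rates at T: R1=0.8313, R2=0.7704, R3=1.0377
dx/dt at T (Σ net stoichiometry × rate): Y=+0.8313, S=+2.0755, Z=+0.9769
Largest |dx/dt| is |+2.0755| (S) ≥ 0.05 → not steady.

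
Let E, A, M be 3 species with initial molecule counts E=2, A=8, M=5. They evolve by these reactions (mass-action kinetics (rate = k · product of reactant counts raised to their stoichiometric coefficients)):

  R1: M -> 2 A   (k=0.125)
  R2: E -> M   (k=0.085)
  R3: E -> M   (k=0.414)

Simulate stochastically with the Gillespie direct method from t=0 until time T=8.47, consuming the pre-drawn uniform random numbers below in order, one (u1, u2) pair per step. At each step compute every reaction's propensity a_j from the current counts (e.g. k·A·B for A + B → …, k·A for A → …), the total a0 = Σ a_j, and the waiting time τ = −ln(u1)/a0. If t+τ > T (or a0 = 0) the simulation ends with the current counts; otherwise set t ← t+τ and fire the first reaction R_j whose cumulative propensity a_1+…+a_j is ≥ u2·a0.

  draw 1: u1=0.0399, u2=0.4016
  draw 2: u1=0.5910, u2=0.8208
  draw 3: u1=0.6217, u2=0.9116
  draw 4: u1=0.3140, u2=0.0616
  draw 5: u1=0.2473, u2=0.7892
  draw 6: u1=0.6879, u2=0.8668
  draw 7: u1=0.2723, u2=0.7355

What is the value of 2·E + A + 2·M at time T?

Value at T = 22

Check how each reaction changes W = 2·E + A + 2·M (weight of products minus weight of reactants):
R1: M -> 2 A: (1·2) − (2·1) = 2 − 2 = 0
R2: E -> M: (2·1) − (2·1) = 2 − 2 = 0
R3: E -> M: (2·1) − (2·1) = 2 − 2 = 0
Every reaction leaves W unchanged, so W is conserved and no simulation is needed: W(T) = W(0) = 2·2 + 8 + 2·5 = 22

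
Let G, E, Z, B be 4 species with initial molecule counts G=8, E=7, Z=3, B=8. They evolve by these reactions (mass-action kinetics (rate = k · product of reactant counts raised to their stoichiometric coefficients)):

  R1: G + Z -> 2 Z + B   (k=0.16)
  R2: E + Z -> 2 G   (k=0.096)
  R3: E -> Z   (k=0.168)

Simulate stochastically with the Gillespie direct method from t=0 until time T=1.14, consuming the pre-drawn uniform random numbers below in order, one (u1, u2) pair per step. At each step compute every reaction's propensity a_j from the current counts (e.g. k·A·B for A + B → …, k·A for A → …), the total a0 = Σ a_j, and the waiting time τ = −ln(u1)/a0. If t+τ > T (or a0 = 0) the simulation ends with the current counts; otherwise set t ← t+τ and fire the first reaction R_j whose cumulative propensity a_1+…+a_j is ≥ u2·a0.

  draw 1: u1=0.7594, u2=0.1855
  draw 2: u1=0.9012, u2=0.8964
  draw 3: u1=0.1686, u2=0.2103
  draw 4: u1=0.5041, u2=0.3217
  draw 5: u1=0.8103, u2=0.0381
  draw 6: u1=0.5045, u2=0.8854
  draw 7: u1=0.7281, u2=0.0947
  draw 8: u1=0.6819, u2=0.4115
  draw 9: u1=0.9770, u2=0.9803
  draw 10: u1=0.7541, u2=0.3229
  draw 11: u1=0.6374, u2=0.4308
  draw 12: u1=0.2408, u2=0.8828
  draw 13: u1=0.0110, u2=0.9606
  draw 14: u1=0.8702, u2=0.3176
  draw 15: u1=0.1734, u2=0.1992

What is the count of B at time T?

B at T = 17

t=0.000: G=8 E=7 Z=3 B=8
Draw 1: a1=3.840, a2=2.016, a3=1.176, a0=7.032; τ=−ln(0.7594)/7.032=0.039 → t=0.039; u2·a0=0.1855·7.032=1.304 ≤ a1=3.840 → R1 fires; G=7 E=7 Z=4 B=9
Draw 2: a1=4.480, a2=2.688, a3=1.176, a0=8.344; τ=−ln(0.9012)/8.344=0.012 → t=0.052; u2·a0=0.8964·8.344=7.480; a1+a2=7.168 < 7.480 ≤ a1+…+a3=8.344 → R3 fires; G=7 E=6 Z=5 B=9
Draw 3: a1=5.600, a2=2.880, a3=1.008, a0=9.488; τ=−ln(0.1686)/9.488=0.188 → t=0.239; u2·a0=0.2103·9.488=1.995 ≤ a1=5.600 → R1 fires; G=6 E=6 Z=6 B=10
Draw 4: a1=5.760, a2=3.456, a3=1.008, a0=10.224; τ=−ln(0.5041)/10.224=0.067 → t=0.306; u2·a0=0.3217·10.224=3.289 ≤ a1=5.760 → R1 fires; G=5 E=6 Z=7 B=11
Draw 5: a1=5.600, a2=4.032, a3=1.008, a0=10.640; τ=−ln(0.8103)/10.640=0.020 → t=0.326; u2·a0=0.0381·10.640=0.405 ≤ a1=5.600 → R1 fires; G=4 E=6 Z=8 B=12
Draw 6: a1=5.120, a2=4.608, a3=1.008, a0=10.736; τ=−ln(0.5045)/10.736=0.064 → t=0.390; u2·a0=0.8854·10.736=9.506; a1=5.120 < 9.506 ≤ a1+a2=9.728 → R2 fires; G=6 E=5 Z=7 B=12
Draw 7: a1=6.720, a2=3.360, a3=0.840, a0=10.920; τ=−ln(0.7281)/10.920=0.029 → t=0.419; u2·a0=0.0947·10.920=1.034 ≤ a1=6.720 → R1 fires; G=5 E=5 Z=8 B=13
Draw 8: a1=6.400, a2=3.840, a3=0.840, a0=11.080; τ=−ln(0.6819)/11.080=0.035 → t=0.453; u2·a0=0.4115·11.080=4.559 ≤ a1=6.400 → R1 fires; G=4 E=5 Z=9 B=14
Draw 9: a1=5.760, a2=4.320, a3=0.840, a0=10.920; τ=−ln(0.9770)/10.920=0.002 → t=0.455; u2·a0=0.9803·10.920=10.705; a1+a2=10.080 < 10.705 ≤ a1+…+a3=10.920 → R3 fires; G=4 E=4 Z=10 B=14
Draw 10: a1=6.400, a2=3.840, a3=0.672, a0=10.912; τ=−ln(0.7541)/10.912=0.026 → t=0.481; u2·a0=0.3229·10.912=3.523 ≤ a1=6.400 → R1 fires; G=3 E=4 Z=11 B=15
Draw 11: a1=5.280, a2=4.224, a3=0.672, a0=10.176; τ=−ln(0.6374)/10.176=0.044 → t=0.526; u2·a0=0.4308·10.176=4.384 ≤ a1=5.280 → R1 fires; G=2 E=4 Z=12 B=16
Draw 12: a1=3.840, a2=4.608, a3=0.672, a0=9.120; τ=−ln(0.2408)/9.120=0.156 → t=0.682; u2·a0=0.8828·9.120=8.051; a1=3.840 < 8.051 ≤ a1+a2=8.448 → R2 fires; G=4 E=3 Z=11 B=16
Draw 13: a1=7.040, a2=3.168, a3=0.504, a0=10.712; τ=−ln(0.0110)/10.712=0.421 → t=1.103; u2·a0=0.9606·10.712=10.290; a1+a2=10.208 < 10.290 ≤ a1+…+a3=10.712 → R3 fires; G=4 E=2 Z=12 B=16
Draw 14: a1=7.680, a2=2.304, a3=0.336, a0=10.320; τ=−ln(0.8702)/10.320=0.013 → t=1.116; u2·a0=0.3176·10.320=3.278 ≤ a1=7.680 → R1 fires; G=3 E=2 Z=13 B=17
Draw 15: a1=6.240, a2=2.496, a3=0.336, a0=9.072; τ=−ln(0.1734)/9.072=0.193 → t=1.309 > T=1.14: stop.
Read off B at T=1.14: 17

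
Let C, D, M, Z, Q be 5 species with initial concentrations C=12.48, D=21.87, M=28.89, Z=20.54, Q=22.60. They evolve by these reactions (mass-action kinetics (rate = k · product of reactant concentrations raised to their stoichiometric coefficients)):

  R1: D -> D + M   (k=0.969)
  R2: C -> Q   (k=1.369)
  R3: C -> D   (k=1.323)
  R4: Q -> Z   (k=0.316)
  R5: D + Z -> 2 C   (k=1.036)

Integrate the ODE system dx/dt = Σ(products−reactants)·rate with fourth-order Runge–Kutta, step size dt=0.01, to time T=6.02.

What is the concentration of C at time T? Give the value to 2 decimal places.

RK4 with dt=0.01: 602 steps to T=6.02. Trajectory (selected grid times):
t=0.00: C=12.48 D=21.87 M=28.89 Z=20.54 Q=22.60
t=0.67: C=17.34 D=19.02 M=38.18 Z=0.66 Q=40.47
t=1.34: C=11.32 D=21.83 M=51.74 Z=0.61 Q=43.73
t=2.01: C=10.52 D=22.06 M=66.03 Z=0.61 Q=44.30
t=2.68: C=10.44 D=21.94 M=80.31 Z=0.62 Q=44.49
t=3.34: C=10.46 D=21.77 M=94.29 Z=0.62 Q=44.64
t=4.01: C=10.49 D=21.59 M=108.37 Z=0.63 Q=44.78
t=4.68: C=10.52 D=21.42 M=122.33 Z=0.64 Q=44.92
t=5.35: C=10.55 D=21.24 M=136.18 Z=0.65 Q=45.05
t=6.02: C=10.58 D=21.06 M=149.91 Z=0.65 Q=45.19
Read off C at T=6.02: 10.58

C at T = 10.58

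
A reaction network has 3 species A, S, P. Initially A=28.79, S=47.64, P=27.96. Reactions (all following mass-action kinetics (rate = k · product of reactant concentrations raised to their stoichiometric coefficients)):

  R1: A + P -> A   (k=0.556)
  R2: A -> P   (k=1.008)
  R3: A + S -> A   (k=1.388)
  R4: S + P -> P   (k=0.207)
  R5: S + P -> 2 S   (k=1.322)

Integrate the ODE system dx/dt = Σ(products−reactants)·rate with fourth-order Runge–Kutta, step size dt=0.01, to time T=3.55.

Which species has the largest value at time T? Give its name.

Dominant species at T: P

RK4 with dt=0.01: 355 steps to T=3.55. Trajectory (selected grid times):
t=0.00: A=28.79 S=47.64 P=27.96
t=0.39: A=19.43 S=0.00 P=1.81
t=0.79: A=12.98 S=0.00 P=1.81
t=1.18: A=8.76 S=0.00 P=1.81
t=1.58: A=5.86 S=0.00 P=1.81
t=1.97: A=3.95 S=0.00 P=1.81
t=2.37: A=2.64 S=0.00 P=1.81
t=2.76: A=1.78 S=0.00 P=1.81
t=3.16: A=1.19 S=0.00 P=1.81
t=3.55: A=0.80 S=0.00 P=1.81
At T=3.55: A=0.80 S=0.00 P=1.81; the largest is P.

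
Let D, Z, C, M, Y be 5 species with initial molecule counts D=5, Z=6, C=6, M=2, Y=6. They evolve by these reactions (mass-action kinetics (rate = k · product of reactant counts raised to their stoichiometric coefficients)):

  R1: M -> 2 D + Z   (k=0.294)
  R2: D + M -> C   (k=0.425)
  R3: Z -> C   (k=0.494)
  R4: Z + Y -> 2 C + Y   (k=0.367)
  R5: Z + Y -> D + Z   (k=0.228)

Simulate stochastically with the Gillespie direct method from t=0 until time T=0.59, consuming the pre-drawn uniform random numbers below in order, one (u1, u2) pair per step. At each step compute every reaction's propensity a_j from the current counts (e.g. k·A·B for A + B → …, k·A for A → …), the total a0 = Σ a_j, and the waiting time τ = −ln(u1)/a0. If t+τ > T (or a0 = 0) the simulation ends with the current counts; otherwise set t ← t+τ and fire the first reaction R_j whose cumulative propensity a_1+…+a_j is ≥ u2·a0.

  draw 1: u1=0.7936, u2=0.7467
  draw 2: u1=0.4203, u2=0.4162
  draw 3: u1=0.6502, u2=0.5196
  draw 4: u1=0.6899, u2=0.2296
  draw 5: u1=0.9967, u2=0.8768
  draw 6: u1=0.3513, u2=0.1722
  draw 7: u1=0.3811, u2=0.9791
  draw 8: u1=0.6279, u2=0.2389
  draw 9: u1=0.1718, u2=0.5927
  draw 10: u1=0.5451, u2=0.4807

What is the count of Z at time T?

Z at T = 2

t=0.000: D=5 Z=6 C=6 M=2 Y=6
Draw 1: a1=0.588, a2=4.250, a3=2.964, a4=13.212, a5=8.208, a0=29.222; τ=−ln(0.7936)/29.222=0.008 → t=0.008; u2·a0=0.7467·29.222=21.820; a1+…+a4=21.014 < 21.820 ≤ a1+…+a5=29.222 → R5 fires; D=6 Z=6 C=6 M=2 Y=5
Draw 2: a1=0.588, a2=5.100, a3=2.964, a4=11.010, a5=6.840, a0=26.502; τ=−ln(0.4203)/26.502=0.033 → t=0.041; u2·a0=0.4162·26.502=11.030; a1+…+a3=8.652 < 11.030 ≤ a1+…+a4=19.662 → R4 fires; D=6 Z=5 C=8 M=2 Y=5
Draw 3: a1=0.588, a2=5.100, a3=2.470, a4=9.175, a5=5.700, a0=23.033; τ=−ln(0.6502)/23.033=0.019 → t=0.059; u2·a0=0.5196·23.033=11.968; a1+…+a3=8.158 < 11.968 ≤ a1+…+a4=17.333 → R4 fires; D=6 Z=4 C=10 M=2 Y=5
Draw 4: a1=0.588, a2=5.100, a3=1.976, a4=7.340, a5=4.560, a0=19.564; τ=−ln(0.6899)/19.564=0.019 → t=0.078; u2·a0=0.2296·19.564=4.492; a1=0.588 < 4.492 ≤ a1+a2=5.688 → R2 fires; D=5 Z=4 C=11 M=1 Y=5
Draw 5: a1=0.294, a2=2.125, a3=1.976, a4=7.340, a5=4.560, a0=16.295; τ=−ln(0.9967)/16.295=0.000 → t=0.078; u2·a0=0.8768·16.295=14.287; a1+…+a4=11.735 < 14.287 ≤ a1+…+a5=16.295 → R5 fires; D=6 Z=4 C=11 M=1 Y=4
Draw 6: a1=0.294, a2=2.550, a3=1.976, a4=5.872, a5=3.648, a0=14.340; τ=−ln(0.3513)/14.340=0.073 → t=0.151; u2·a0=0.1722·14.340=2.469; a1=0.294 < 2.469 ≤ a1+a2=2.844 → R2 fires; D=5 Z=4 C=12 M=0 Y=4
Draw 7: a1=0.000, a2=0.000, a3=1.976, a4=5.872, a5=3.648, a0=11.496; τ=−ln(0.3811)/11.496=0.084 → t=0.235; u2·a0=0.9791·11.496=11.256; a1+…+a4=7.848 < 11.256 ≤ a1+…+a5=11.496 → R5 fires; D=6 Z=4 C=12 M=0 Y=3
Draw 8: a1=0.000, a2=0.000, a3=1.976, a4=4.404, a5=2.736, a0=9.116; τ=−ln(0.6279)/9.116=0.051 → t=0.286; u2·a0=0.2389·9.116=2.178; a1+…+a3=1.976 < 2.178 ≤ a1+…+a4=6.380 → R4 fires; D=6 Z=3 C=14 M=0 Y=3
Draw 9: a1=0.000, a2=0.000, a3=1.482, a4=3.303, a5=2.052, a0=6.837; τ=−ln(0.1718)/6.837=0.258 → t=0.544; u2·a0=0.5927·6.837=4.052; a1+…+a3=1.482 < 4.052 ≤ a1+…+a4=4.785 → R4 fires; D=6 Z=2 C=16 M=0 Y=3
Draw 10: a1=0.000, a2=0.000, a3=0.988, a4=2.202, a5=1.368, a0=4.558; τ=−ln(0.5451)/4.558=0.133 → t=0.677 > T=0.59: stop.
Read off Z at T=0.59: 2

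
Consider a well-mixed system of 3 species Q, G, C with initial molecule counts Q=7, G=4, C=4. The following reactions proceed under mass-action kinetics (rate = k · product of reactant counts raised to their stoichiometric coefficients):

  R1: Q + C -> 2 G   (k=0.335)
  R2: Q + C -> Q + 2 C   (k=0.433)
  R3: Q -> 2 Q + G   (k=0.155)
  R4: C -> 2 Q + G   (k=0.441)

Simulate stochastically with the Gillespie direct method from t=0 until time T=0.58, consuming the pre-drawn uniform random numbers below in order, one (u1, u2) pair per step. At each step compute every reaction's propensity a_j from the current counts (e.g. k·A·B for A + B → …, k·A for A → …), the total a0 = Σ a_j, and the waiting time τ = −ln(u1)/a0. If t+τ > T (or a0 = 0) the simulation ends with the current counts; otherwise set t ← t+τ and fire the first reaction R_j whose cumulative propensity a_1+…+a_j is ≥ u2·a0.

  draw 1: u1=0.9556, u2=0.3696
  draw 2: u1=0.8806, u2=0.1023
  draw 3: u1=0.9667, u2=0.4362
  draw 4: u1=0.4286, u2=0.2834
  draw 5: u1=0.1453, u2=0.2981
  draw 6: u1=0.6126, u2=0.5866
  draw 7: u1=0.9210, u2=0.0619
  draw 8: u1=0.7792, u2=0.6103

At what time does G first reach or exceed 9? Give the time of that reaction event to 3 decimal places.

t=0.000: Q=7 G=4 C=4
Draw 1: a1=9.380, a2=12.124, a3=1.085, a4=1.764, a0=24.353; τ=−ln(0.9556)/24.353=0.002 → t=0.002; u2·a0=0.3696·24.353=9.001 ≤ a1=9.380 → R1 fires; Q=6 G=6 C=3
Draw 2: a1=6.030, a2=7.794, a3=0.930, a4=1.323, a0=16.077; τ=−ln(0.8806)/16.077=0.008 → t=0.010; u2·a0=0.1023·16.077=1.645 ≤ a1=6.030 → R1 fires; Q=5 G=8 C=2
Draw 3: a1=3.350, a2=4.330, a3=0.775, a4=0.882, a0=9.337; τ=−ln(0.9667)/9.337=0.004 → t=0.013; u2·a0=0.4362·9.337=4.073; a1=3.350 < 4.073 ≤ a1+a2=7.680 → R2 fires; Q=5 G=8 C=3
Draw 4: a1=5.025, a2=6.495, a3=0.775, a4=1.323, a0=13.618; τ=−ln(0.4286)/13.618=0.062 → t=0.076; u2·a0=0.2834·13.618=3.859 ≤ a1=5.025 → R1 fires; Q=4 G=10 C=2
Draw 5: a1=2.680, a2=3.464, a3=0.620, a4=0.882, a0=7.646; τ=−ln(0.1453)/7.646=0.252 → t=0.328; u2·a0=0.2981·7.646=2.279 ≤ a1=2.680 → R1 fires; Q=3 G=12 C=1
Draw 6: a1=1.005, a2=1.299, a3=0.465, a4=0.441, a0=3.210; τ=−ln(0.6126)/3.210=0.153 → t=0.481; u2·a0=0.5866·3.210=1.883; a1=1.005 < 1.883 ≤ a1+a2=2.304 → R2 fires; Q=3 G=12 C=2
Draw 7: a1=2.010, a2=2.598, a3=0.465, a4=0.882, a0=5.955; τ=−ln(0.9210)/5.955=0.014 → t=0.494; u2·a0=0.0619·5.955=0.369 ≤ a1=2.010 → R1 fires; Q=2 G=14 C=1
Draw 8: a1=0.670, a2=0.866, a3=0.310, a4=0.441, a0=2.287; τ=−ln(0.7792)/2.287=0.109 → t=0.603 > T=0.58: stop.
G first becomes ≥ 9 when it reaches 10 at the event at t=0.076.

Threshold first reached at t = 0.076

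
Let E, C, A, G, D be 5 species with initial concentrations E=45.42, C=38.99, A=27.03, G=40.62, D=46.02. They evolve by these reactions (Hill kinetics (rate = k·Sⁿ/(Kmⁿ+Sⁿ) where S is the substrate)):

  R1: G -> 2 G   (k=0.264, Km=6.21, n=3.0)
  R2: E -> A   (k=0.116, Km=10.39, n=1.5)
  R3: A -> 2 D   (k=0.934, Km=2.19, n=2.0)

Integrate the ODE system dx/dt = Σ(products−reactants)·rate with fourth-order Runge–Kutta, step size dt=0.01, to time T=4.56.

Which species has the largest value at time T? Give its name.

Dominant species at T: D

RK4 with dt=0.01: 456 steps to T=4.56. Trajectory (selected grid times):
t=0.00: E=45.42 C=38.99 A=27.03 G=40.62 D=46.02
t=0.51: E=45.37 C=38.99 A=26.61 G=40.75 D=46.97
t=1.01: E=45.31 C=38.99 A=26.20 G=40.89 D=47.89
t=1.52: E=45.26 C=38.99 A=25.78 G=41.02 D=48.84
t=2.03: E=45.21 C=38.99 A=25.36 G=41.15 D=49.79
t=2.53: E=45.16 C=38.99 A=24.95 G=41.29 D=50.71
t=3.04: E=45.10 C=38.99 A=24.53 G=41.42 D=51.66
t=3.55: E=45.05 C=38.99 A=24.11 G=41.55 D=52.60
t=4.05: E=45.00 C=38.99 A=23.70 G=41.69 D=53.53
t=4.56: E=44.94 C=38.99 A=23.28 G=41.82 D=54.47
At T=4.56: E=44.94 C=38.99 A=23.28 G=41.82 D=54.47; the largest is D.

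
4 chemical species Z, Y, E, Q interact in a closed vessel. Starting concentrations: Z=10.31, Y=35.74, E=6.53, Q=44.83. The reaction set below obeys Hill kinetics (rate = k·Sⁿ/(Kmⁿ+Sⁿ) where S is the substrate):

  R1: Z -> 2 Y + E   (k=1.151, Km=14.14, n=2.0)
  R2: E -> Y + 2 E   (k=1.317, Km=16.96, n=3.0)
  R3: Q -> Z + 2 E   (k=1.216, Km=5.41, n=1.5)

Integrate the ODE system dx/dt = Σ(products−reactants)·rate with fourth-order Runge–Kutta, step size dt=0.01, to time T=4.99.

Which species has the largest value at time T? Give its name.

Dominant species at T: Y

RK4 with dt=0.01: 499 steps to T=4.99. Trajectory (selected grid times):
t=0.00: Z=10.31 Y=35.74 E=6.53 Q=44.83
t=0.55: Z=10.73 Y=36.25 E=8.09 Q=44.19
t=1.11: Z=11.14 Y=36.82 E=9.73 Q=43.54
t=1.66: Z=11.53 Y=37.46 E=11.40 Q=42.90
t=2.22: Z=11.92 Y=38.19 E=13.17 Q=42.24
t=2.77: Z=12.29 Y=38.98 E=14.98 Q=41.60
t=3.33: Z=12.66 Y=39.88 E=16.90 Q=40.95
t=3.88: Z=13.01 Y=40.85 E=18.85 Q=40.32
t=4.44: Z=13.36 Y=41.90 E=20.90 Q=39.67
t=4.99: Z=13.69 Y=43.00 E=22.97 Q=39.03
At T=4.99: Z=13.69 Y=43.00 E=22.97 Q=39.03; the largest is Y.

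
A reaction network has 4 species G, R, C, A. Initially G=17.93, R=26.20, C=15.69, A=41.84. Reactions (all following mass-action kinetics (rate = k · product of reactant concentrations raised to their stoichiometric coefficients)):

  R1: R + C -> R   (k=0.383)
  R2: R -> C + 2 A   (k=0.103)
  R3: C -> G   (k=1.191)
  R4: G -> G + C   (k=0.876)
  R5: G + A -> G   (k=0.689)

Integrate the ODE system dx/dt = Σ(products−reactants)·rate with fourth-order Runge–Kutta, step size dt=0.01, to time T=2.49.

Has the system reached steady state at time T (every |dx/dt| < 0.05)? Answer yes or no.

Steady state at T: no

RK4 with dt=0.01: 249 steps to T=2.49. Trajectory (selected grid times):
t=0.00: G=17.93 R=26.20 C=15.69 A=41.84
t=0.28: G=19.94 R=25.46 C=2.42 A=1.40
t=0.55: G=20.59 R=24.76 C=1.93 A=0.39
t=0.83: G=21.25 R=24.05 C=2.00 A=0.34
t=1.11: G=21.93 R=23.37 C=2.09 A=0.32
t=1.38: G=22.62 R=22.73 C=2.20 A=0.30
t=1.66: G=23.37 R=22.08 C=2.31 A=0.29
t=1.94: G=24.16 R=21.45 C=2.44 A=0.27
t=2.21: G=24.97 R=20.87 C=2.56 A=0.25
t=2.49: G=25.84 R=20.27 C=2.70 A=0.24
Rates at T: R1=20.9897, R2=2.0881, R3=3.2196, R4=22.6394, R5=4.2306
dx/dt at T (Σ net stoichiometry × rate): G=+3.2196, R=-2.0881, C=+0.5182, A=-0.0543
Largest |dx/dt| is |+3.2196| (G) ≥ 0.05 → not steady.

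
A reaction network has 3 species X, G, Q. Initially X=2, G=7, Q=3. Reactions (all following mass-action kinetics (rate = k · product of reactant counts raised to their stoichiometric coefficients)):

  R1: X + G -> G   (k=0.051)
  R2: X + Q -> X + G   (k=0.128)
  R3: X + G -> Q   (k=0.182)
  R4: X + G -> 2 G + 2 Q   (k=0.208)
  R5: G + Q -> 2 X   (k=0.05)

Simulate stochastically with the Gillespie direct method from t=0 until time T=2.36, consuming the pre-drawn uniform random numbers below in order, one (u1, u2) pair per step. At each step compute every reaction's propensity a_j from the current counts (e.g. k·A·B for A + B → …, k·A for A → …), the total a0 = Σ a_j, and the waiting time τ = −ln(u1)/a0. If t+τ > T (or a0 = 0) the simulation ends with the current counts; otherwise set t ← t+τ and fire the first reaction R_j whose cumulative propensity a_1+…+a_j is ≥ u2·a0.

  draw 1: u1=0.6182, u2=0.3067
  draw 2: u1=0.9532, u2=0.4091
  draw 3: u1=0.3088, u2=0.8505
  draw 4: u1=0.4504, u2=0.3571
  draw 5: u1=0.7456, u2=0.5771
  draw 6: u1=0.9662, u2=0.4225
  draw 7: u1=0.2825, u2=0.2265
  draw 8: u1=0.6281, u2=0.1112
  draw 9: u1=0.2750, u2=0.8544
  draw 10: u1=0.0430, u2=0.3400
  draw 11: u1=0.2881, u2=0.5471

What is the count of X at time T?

t=0.000: X=2 G=7 Q=3
Draw 1: a1=0.714, a2=0.768, a3=2.548, a4=2.912, a5=1.050, a0=7.992; τ=−ln(0.6182)/7.992=0.060 → t=0.060; u2·a0=0.3067·7.992=2.451; a1+a2=1.482 < 2.451 ≤ a1+…+a3=4.030 → R3 fires; X=1 G=6 Q=4
Draw 2: a1=0.306, a2=0.512, a3=1.092, a4=1.248, a5=1.200, a0=4.358; τ=−ln(0.9532)/4.358=0.011 → t=0.071; u2·a0=0.4091·4.358=1.783; a1+a2=0.818 < 1.783 ≤ a1+…+a3=1.910 → R3 fires; X=0 G=5 Q=5
Draw 3: a1=0.000, a2=0.000, a3=0.000, a4=0.000, a5=1.250, a0=1.250; τ=−ln(0.3088)/1.250=0.940 → t=1.011; u2·a0=0.8505·1.250=1.063; a1+…+a4=0.000 < 1.063 ≤ a1+…+a5=1.250 → R5 fires; X=2 G=4 Q=4
Draw 4: a1=0.408, a2=1.024, a3=1.456, a4=1.664, a5=0.800, a0=5.352; τ=−ln(0.4504)/5.352=0.149 → t=1.160; u2·a0=0.3571·5.352=1.911; a1+a2=1.432 < 1.911 ≤ a1+…+a3=2.888 → R3 fires; X=1 G=3 Q=5
Draw 5: a1=0.153, a2=0.640, a3=0.546, a4=0.624, a5=0.750, a0=2.713; τ=−ln(0.7456)/2.713=0.108 → t=1.268; u2·a0=0.5771·2.713=1.566; a1+…+a3=1.339 < 1.566 ≤ a1+…+a4=1.963 → R4 fires; X=0 G=4 Q=7
Draw 6: a1=0.000, a2=0.000, a3=0.000, a4=0.000, a5=1.400, a0=1.400; τ=−ln(0.9662)/1.400=0.025 → t=1.293; u2·a0=0.4225·1.400=0.592; a1+…+a4=0.000 < 0.592 ≤ a1+…+a5=1.400 → R5 fires; X=2 G=3 Q=6
Draw 7: a1=0.306, a2=1.536, a3=1.092, a4=1.248, a5=0.900, a0=5.082; τ=−ln(0.2825)/5.082=0.249 → t=1.542; u2·a0=0.2265·5.082=1.151; a1=0.306 < 1.151 ≤ a1+a2=1.842 → R2 fires; X=2 G=4 Q=5
Draw 8: a1=0.408, a2=1.280, a3=1.456, a4=1.664, a5=1.000, a0=5.808; τ=−ln(0.6281)/5.808=0.080 → t=1.622; u2·a0=0.1112·5.808=0.646; a1=0.408 < 0.646 ≤ a1+a2=1.688 → R2 fires; X=2 G=5 Q=4
Draw 9: a1=0.510, a2=1.024, a3=1.820, a4=2.080, a5=1.000, a0=6.434; τ=−ln(0.2750)/6.434=0.201 → t=1.822; u2·a0=0.8544·6.434=5.497; a1+…+a4=5.434 < 5.497 ≤ a1+…+a5=6.434 → R5 fires; X=4 G=4 Q=3
Draw 10: a1=0.816, a2=1.536, a3=2.912, a4=3.328, a5=0.600, a0=9.192; τ=−ln(0.0430)/9.192=0.342 → t=2.165; u2·a0=0.3400·9.192=3.125; a1+a2=2.352 < 3.125 ≤ a1+…+a3=5.264 → R3 fires; X=3 G=3 Q=4
Draw 11: a1=0.459, a2=1.536, a3=1.638, a4=1.872, a5=0.600, a0=6.105; τ=−ln(0.2881)/6.105=0.204 → t=2.369 > T=2.36: stop.
Read off X at T=2.36: 3

X at T = 3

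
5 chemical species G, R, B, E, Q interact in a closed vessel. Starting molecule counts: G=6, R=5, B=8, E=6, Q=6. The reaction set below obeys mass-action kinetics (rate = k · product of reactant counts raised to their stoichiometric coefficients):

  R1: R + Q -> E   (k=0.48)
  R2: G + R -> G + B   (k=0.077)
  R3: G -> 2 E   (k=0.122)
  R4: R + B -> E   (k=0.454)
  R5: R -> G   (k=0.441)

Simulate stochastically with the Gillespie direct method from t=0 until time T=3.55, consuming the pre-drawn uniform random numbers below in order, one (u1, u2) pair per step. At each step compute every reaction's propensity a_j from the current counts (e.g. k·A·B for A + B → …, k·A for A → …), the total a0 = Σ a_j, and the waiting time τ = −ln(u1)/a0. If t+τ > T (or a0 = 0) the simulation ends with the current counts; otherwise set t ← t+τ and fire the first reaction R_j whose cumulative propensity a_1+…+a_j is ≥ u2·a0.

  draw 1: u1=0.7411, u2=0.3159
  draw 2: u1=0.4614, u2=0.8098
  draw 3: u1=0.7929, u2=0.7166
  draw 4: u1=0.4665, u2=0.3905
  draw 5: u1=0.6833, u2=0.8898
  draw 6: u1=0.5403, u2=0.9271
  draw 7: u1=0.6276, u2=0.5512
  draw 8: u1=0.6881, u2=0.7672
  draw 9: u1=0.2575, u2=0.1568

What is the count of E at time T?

E at T = 16

t=0.000: G=6 R=5 B=8 E=6 Q=6
Draw 1: a1=14.400, a2=2.310, a3=0.732, a4=18.160, a5=2.205, a0=37.807; τ=−ln(0.7411)/37.807=0.008 → t=0.008; u2·a0=0.3159·37.807=11.943 ≤ a1=14.400 → R1 fires; G=6 R=4 B=8 E=7 Q=5
Draw 2: a1=9.600, a2=1.848, a3=0.732, a4=14.528, a5=1.764, a0=28.472; τ=−ln(0.4614)/28.472=0.027 → t=0.035; u2·a0=0.8098·28.472=23.057; a1+…+a3=12.180 < 23.057 ≤ a1+…+a4=26.708 → R4 fires; G=6 R=3 B=7 E=8 Q=5
Draw 3: a1=7.200, a2=1.386, a3=0.732, a4=9.534, a5=1.323, a0=20.175; τ=−ln(0.7929)/20.175=0.012 → t=0.047; u2·a0=0.7166·20.175=14.457; a1+…+a3=9.318 < 14.457 ≤ a1+…+a4=18.852 → R4 fires; G=6 R=2 B=6 E=9 Q=5
Draw 4: a1=4.800, a2=0.924, a3=0.732, a4=5.448, a5=0.882, a0=12.786; τ=−ln(0.4665)/12.786=0.060 → t=0.106; u2·a0=0.3905·12.786=4.993; a1=4.800 < 4.993 ≤ a1+a2=5.724 → R2 fires; G=6 R=1 B=7 E=9 Q=5
Draw 5: a1=2.400, a2=0.462, a3=0.732, a4=3.178, a5=0.441, a0=7.213; τ=−ln(0.6833)/7.213=0.053 → t=0.159; u2·a0=0.8898·7.213=6.418; a1+…+a3=3.594 < 6.418 ≤ a1+…+a4=6.772 → R4 fires; G=6 R=0 B=6 E=10 Q=5
Draw 6: a1=0.000, a2=0.000, a3=0.732, a4=0.000, a5=0.000, a0=0.732; τ=−ln(0.5403)/0.732=0.841 → t=1.000; u2·a0=0.9271·0.732=0.679; a1+a2=0.000 < 0.679 ≤ a1+…+a3=0.732 → R3 fires; G=5 R=0 B=6 E=12 Q=5
Draw 7: a1=0.000, a2=0.000, a3=0.610, a4=0.000, a5=0.000, a0=0.610; τ=−ln(0.6276)/0.610=0.764 → t=1.764; u2·a0=0.5512·0.610=0.336; a1+a2=0.000 < 0.336 ≤ a1+…+a3=0.610 → R3 fires; G=4 R=0 B=6 E=14 Q=5
Draw 8: a1=0.000, a2=0.000, a3=0.488, a4=0.000, a5=0.000, a0=0.488; τ=−ln(0.6881)/0.488=0.766 → t=2.530; u2·a0=0.7672·0.488=0.374; a1+a2=0.000 < 0.374 ≤ a1+…+a3=0.488 → R3 fires; G=3 R=0 B=6 E=16 Q=5
Draw 9: a1=0.000, a2=0.000, a3=0.366, a4=0.000, a5=0.000, a0=0.366; τ=−ln(0.2575)/0.366=3.707 → t=6.237 > T=3.55: stop.
Read off E at T=3.55: 16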